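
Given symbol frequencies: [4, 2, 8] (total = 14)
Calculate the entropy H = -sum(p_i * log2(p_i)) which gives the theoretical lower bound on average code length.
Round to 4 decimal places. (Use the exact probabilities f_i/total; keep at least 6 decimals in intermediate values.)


Per-symbol terms -p_i * log2(p_i) with p_i = f_i/14:
  p = 4/14 = 0.285714: log2(p) = -1.807355, -p*log2(p) = 0.516387
  p = 2/14 = 0.142857: log2(p) = -2.807355, -p*log2(p) = 0.401051
  p = 8/14 = 0.571429: log2(p) = -0.807355, -p*log2(p) = 0.461346
H = 0.516387 + 0.401051 + 0.461346 = 1.378784

H = 1.3788 bits/symbol


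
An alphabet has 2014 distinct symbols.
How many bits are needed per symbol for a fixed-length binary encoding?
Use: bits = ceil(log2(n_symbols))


log2(2014) = 10.9758
Bracket: 2^10 = 1024 < 2014 <= 2^11 = 2048
So ceil(log2(2014)) = 11

bits = ceil(log2(2014)) = ceil(10.9758) = 11 bits


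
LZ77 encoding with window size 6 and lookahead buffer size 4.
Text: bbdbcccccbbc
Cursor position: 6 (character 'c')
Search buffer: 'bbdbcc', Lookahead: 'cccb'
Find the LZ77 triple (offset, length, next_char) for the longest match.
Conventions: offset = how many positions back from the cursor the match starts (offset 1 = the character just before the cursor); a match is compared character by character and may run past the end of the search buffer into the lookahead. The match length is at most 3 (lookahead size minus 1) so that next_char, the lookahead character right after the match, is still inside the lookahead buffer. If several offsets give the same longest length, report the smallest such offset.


Try each offset into the search buffer:
  offset=1 (pos 5, char 'c'): match length 3
  offset=2 (pos 4, char 'c'): match length 3
  offset=3 (pos 3, char 'b'): match length 0
  offset=4 (pos 2, char 'd'): match length 0
  offset=5 (pos 1, char 'b'): match length 0
  offset=6 (pos 0, char 'b'): match length 0
Longest match has length 3, found at offsets 1, 2; take the smallest, offset 1.
next_char = character at position 6 + 3 = 9 -> 'b'

Best match: offset=1, length=3 (matching 'ccc' starting at position 5)
LZ77 triple: (1, 3, 'b')


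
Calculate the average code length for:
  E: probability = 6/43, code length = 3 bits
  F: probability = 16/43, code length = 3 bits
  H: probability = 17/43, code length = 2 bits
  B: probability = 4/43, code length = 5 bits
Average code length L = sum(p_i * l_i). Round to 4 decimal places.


Weighted contributions p_i * l_i:
  E: (6/43) * 3 = 18/43
  F: (16/43) * 3 = 48/43
  H: (17/43) * 2 = 34/43
  B: (4/43) * 5 = 20/43
Sum = (18 + 48 + 34 + 20)/43 = 120/43

L = 120/43 = 2.7907 bits/symbol


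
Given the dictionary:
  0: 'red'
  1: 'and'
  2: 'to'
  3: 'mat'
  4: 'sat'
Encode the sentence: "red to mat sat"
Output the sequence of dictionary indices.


Look up each word in the dictionary:
  'red' -> 0
  'to' -> 2
  'mat' -> 3
  'sat' -> 4

Encoded: [0, 2, 3, 4]


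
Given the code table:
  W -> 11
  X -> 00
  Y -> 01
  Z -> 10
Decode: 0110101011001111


Decoding:
01 -> Y
10 -> Z
10 -> Z
10 -> Z
11 -> W
00 -> X
11 -> W
11 -> W


Result: YZZZWXWW


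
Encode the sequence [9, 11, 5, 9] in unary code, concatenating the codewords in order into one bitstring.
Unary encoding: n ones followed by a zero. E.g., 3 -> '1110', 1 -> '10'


Encode each number as n ones followed by a terminating 0:
  9 -> 1111111110 (10 bits)
  11 -> 111111111110 (12 bits)
  5 -> 111110 (6 bits)
  9 -> 1111111110 (10 bits)
Total length = 10 + 12 + 6 + 10 = 38 bits.

Unary([9, 11, 5, 9]) = 11111111101111111111101111101111111110 (38 bits)


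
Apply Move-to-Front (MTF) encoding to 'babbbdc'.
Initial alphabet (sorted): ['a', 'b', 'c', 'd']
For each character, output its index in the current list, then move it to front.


MTF encoding:
'b': index 1 in ['a', 'b', 'c', 'd'] -> ['b', 'a', 'c', 'd']
'a': index 1 in ['b', 'a', 'c', 'd'] -> ['a', 'b', 'c', 'd']
'b': index 1 in ['a', 'b', 'c', 'd'] -> ['b', 'a', 'c', 'd']
'b': index 0 in ['b', 'a', 'c', 'd'] -> ['b', 'a', 'c', 'd']
'b': index 0 in ['b', 'a', 'c', 'd'] -> ['b', 'a', 'c', 'd']
'd': index 3 in ['b', 'a', 'c', 'd'] -> ['d', 'b', 'a', 'c']
'c': index 3 in ['d', 'b', 'a', 'c'] -> ['c', 'd', 'b', 'a']


Output: [1, 1, 1, 0, 0, 3, 3]


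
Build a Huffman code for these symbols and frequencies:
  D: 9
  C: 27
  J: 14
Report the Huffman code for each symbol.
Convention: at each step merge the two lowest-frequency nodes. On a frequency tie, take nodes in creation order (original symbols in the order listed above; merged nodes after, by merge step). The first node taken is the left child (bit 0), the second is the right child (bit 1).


Huffman tree construction:
Step 1: Merge D(9) + J(14) = 23
Step 2: Merge (D+J)(23) + C(27) = 50
Read each symbol's code off the tree from the root (left child = 0, right child = 1).

Codes:
  D: 00 (length 2)
  C: 1 (length 1)
  J: 01 (length 2)
Average code length: 73/50 = 1.4600 bits/symbol


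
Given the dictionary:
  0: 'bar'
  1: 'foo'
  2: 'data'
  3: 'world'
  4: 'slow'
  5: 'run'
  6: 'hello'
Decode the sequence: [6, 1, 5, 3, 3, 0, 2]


Look up each index in the dictionary:
  6 -> 'hello'
  1 -> 'foo'
  5 -> 'run'
  3 -> 'world'
  3 -> 'world'
  0 -> 'bar'
  2 -> 'data'

Decoded: "hello foo run world world bar data"


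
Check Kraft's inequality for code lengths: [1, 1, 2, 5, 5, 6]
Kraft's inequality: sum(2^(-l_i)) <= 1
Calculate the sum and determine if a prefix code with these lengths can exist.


Sum = 2^(-1) + 2^(-1) + 2^(-2) + 2^(-5) + 2^(-5) + 2^(-6)
    = 0.5 + 0.5 + 0.25 + 0.03125 + 0.03125 + 0.015625
    = 85/64 = 1.328125
Since 1.328125 > 1, Kraft's inequality is NOT satisfied.
A prefix code with these lengths CANNOT exist.

Kraft sum = 1.328125. Not satisfied.


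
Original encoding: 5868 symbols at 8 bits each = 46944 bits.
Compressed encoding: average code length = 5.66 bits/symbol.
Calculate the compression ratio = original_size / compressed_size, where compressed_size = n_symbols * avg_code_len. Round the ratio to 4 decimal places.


original_size = n_symbols * orig_bits = 5868 * 8 = 46944 bits
compressed_size = n_symbols * avg_code_len = 5868 * 5.66 = 33212.88 bits
ratio = original_size / compressed_size = 46944 / 33212.88 = 1.4134

Compression ratio = 1.4134


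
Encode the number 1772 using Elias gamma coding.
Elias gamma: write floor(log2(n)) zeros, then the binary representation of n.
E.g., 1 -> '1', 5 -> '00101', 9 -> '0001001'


num_bits = floor(log2(1772)) + 1 = 11
leading_zeros = num_bits - 1 = 10
binary(1772) = 11011101100

Elias gamma(1772) = '0000000000' + '11011101100' = 000000000011011101100 (21 bits)


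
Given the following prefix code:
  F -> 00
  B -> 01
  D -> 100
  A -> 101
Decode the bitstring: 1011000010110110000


Decoding step by step:
Bits 101 -> A
Bits 100 -> D
Bits 00 -> F
Bits 101 -> A
Bits 101 -> A
Bits 100 -> D
Bits 00 -> F


Decoded message: ADFAADF


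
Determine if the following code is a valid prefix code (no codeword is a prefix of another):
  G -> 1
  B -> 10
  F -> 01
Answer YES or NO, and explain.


Checking each pair (does one codeword prefix another?):
  G='1' vs B='10': prefix -- VIOLATION

NO -- this is NOT a valid prefix code. G (1) is a prefix of B (10).


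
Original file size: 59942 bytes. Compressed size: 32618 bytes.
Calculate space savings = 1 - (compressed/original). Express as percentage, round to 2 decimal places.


ratio = compressed/original = 32618/59942 = 0.544159
savings = 1 - ratio = 1 - 0.544159 = 0.455841
as a percentage: 0.455841 * 100 = 45.58%

Space savings = 1 - 32618/59942 = 45.58%


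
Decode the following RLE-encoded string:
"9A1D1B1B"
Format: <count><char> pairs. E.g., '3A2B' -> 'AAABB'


Expanding each <count><char> pair:
  9A -> 'AAAAAAAAA'
  1D -> 'D'
  1B -> 'B'
  1B -> 'B'

Decoded = AAAAAAAAADBB


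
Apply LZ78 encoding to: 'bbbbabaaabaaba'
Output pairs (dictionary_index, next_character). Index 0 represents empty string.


LZ78 encoding steps:
Dictionary: {0: ''}
Step 1: w='' (idx 0), next='b' -> output (0, 'b'), add 'b' as idx 1
Step 2: w='b' (idx 1), next='b' -> output (1, 'b'), add 'bb' as idx 2
Step 3: w='b' (idx 1), next='a' -> output (1, 'a'), add 'ba' as idx 3
Step 4: w='ba' (idx 3), next='a' -> output (3, 'a'), add 'baa' as idx 4
Step 5: w='' (idx 0), next='a' -> output (0, 'a'), add 'a' as idx 5
Step 6: w='baa' (idx 4), next='b' -> output (4, 'b'), add 'baab' as idx 6
Step 7: w='a' (idx 5), end of input -> output (5, '')


Encoded: [(0, 'b'), (1, 'b'), (1, 'a'), (3, 'a'), (0, 'a'), (4, 'b'), (5, '')]


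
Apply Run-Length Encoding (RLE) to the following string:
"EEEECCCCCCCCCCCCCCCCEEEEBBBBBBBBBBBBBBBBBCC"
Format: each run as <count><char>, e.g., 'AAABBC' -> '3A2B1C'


Scanning runs left to right:
  i=0: run of 'E' x 4 -> '4E'
  i=4: run of 'C' x 16 -> '16C'
  i=20: run of 'E' x 4 -> '4E'
  i=24: run of 'B' x 17 -> '17B'
  i=41: run of 'C' x 2 -> '2C'

RLE = 4E16C4E17B2C


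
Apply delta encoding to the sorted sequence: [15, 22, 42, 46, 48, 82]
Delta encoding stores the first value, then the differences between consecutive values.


First value: 15
Deltas:
  22 - 15 = 7
  42 - 22 = 20
  46 - 42 = 4
  48 - 46 = 2
  82 - 48 = 34


Delta encoded: [15, 7, 20, 4, 2, 34]


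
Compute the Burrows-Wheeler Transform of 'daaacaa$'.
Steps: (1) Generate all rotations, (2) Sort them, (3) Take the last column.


Rotations (sorted):
  0: $daaacaa -> last char: a
  1: a$daaaca -> last char: a
  2: aa$daaac -> last char: c
  3: aaacaa$d -> last char: d
  4: aacaa$da -> last char: a
  5: acaa$daa -> last char: a
  6: caa$daaa -> last char: a
  7: daaacaa$ -> last char: $


BWT = aacdaaa$


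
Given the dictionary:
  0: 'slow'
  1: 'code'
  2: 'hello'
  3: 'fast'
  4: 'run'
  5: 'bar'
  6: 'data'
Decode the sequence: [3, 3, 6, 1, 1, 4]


Look up each index in the dictionary:
  3 -> 'fast'
  3 -> 'fast'
  6 -> 'data'
  1 -> 'code'
  1 -> 'code'
  4 -> 'run'

Decoded: "fast fast data code code run"


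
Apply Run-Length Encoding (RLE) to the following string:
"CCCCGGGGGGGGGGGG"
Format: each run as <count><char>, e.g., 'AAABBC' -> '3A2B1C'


Scanning runs left to right:
  i=0: run of 'C' x 4 -> '4C'
  i=4: run of 'G' x 12 -> '12G'

RLE = 4C12G


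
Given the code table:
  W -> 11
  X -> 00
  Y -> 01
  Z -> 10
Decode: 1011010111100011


Decoding:
10 -> Z
11 -> W
01 -> Y
01 -> Y
11 -> W
10 -> Z
00 -> X
11 -> W


Result: ZWYYWZXW


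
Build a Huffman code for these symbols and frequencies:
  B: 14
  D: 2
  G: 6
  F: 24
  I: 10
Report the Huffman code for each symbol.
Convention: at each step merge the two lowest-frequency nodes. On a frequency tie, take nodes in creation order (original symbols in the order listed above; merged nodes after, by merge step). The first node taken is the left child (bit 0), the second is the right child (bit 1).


Huffman tree construction:
Step 1: Merge D(2) + G(6) = 8
Step 2: Merge (D+G)(8) + I(10) = 18
Step 3: Merge B(14) + ((D+G)+I)(18) = 32
Step 4: Merge F(24) + (B+((D+G)+I))(32) = 56
Read each symbol's code off the tree from the root (left child = 0, right child = 1).

Codes:
  B: 10 (length 2)
  D: 1100 (length 4)
  G: 1101 (length 4)
  F: 0 (length 1)
  I: 111 (length 3)
Average code length: 114/56 = 2.0357 bits/symbol


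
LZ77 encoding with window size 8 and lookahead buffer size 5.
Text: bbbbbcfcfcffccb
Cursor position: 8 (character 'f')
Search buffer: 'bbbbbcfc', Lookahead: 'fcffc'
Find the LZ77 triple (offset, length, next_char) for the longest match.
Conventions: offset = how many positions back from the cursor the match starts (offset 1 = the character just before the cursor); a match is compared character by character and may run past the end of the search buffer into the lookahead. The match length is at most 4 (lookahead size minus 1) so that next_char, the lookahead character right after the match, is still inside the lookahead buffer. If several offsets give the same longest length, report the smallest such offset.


Try each offset into the search buffer:
  offset=1 (pos 7, char 'c'): match length 0
  offset=2 (pos 6, char 'f'): match length 3
  offset=3 (pos 5, char 'c'): match length 0
  offset=4 (pos 4, char 'b'): match length 0
  offset=5 (pos 3, char 'b'): match length 0
  offset=6 (pos 2, char 'b'): match length 0
  offset=7 (pos 1, char 'b'): match length 0
  offset=8 (pos 0, char 'b'): match length 0
Longest match has length 3 at offset 2.
next_char = character at position 8 + 3 = 11 -> 'f'

Best match: offset=2, length=3 (matching 'fcf' starting at position 6)
LZ77 triple: (2, 3, 'f')


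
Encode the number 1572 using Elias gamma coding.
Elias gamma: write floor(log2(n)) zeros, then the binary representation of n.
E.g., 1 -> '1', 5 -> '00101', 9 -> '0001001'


num_bits = floor(log2(1572)) + 1 = 11
leading_zeros = num_bits - 1 = 10
binary(1572) = 11000100100

Elias gamma(1572) = '0000000000' + '11000100100' = 000000000011000100100 (21 bits)


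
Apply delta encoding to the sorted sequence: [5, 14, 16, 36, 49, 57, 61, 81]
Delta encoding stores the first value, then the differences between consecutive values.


First value: 5
Deltas:
  14 - 5 = 9
  16 - 14 = 2
  36 - 16 = 20
  49 - 36 = 13
  57 - 49 = 8
  61 - 57 = 4
  81 - 61 = 20


Delta encoded: [5, 9, 2, 20, 13, 8, 4, 20]


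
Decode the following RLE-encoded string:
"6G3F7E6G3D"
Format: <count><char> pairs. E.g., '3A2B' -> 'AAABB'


Expanding each <count><char> pair:
  6G -> 'GGGGGG'
  3F -> 'FFF'
  7E -> 'EEEEEEE'
  6G -> 'GGGGGG'
  3D -> 'DDD'

Decoded = GGGGGGFFFEEEEEEEGGGGGGDDD


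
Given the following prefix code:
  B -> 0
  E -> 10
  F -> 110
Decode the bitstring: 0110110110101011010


Decoding step by step:
Bits 0 -> B
Bits 110 -> F
Bits 110 -> F
Bits 110 -> F
Bits 10 -> E
Bits 10 -> E
Bits 110 -> F
Bits 10 -> E


Decoded message: BFFFEEFE


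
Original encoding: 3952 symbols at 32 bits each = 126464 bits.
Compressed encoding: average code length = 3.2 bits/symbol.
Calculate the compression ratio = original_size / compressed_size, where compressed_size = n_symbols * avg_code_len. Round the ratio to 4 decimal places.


original_size = n_symbols * orig_bits = 3952 * 32 = 126464 bits
compressed_size = n_symbols * avg_code_len = 3952 * 3.2 = 12646.4 bits
ratio = original_size / compressed_size = 126464 / 12646.4 = 10.0

Compression ratio = 10.0


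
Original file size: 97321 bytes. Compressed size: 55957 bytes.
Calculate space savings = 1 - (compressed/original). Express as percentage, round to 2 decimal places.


ratio = compressed/original = 55957/97321 = 0.574974
savings = 1 - ratio = 1 - 0.574974 = 0.425026
as a percentage: 0.425026 * 100 = 42.5%

Space savings = 1 - 55957/97321 = 42.5%


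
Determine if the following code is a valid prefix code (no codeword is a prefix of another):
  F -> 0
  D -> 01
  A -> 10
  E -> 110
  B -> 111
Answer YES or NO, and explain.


Checking each pair (does one codeword prefix another?):
  F='0' vs D='01': prefix -- VIOLATION

NO -- this is NOT a valid prefix code. F (0) is a prefix of D (01).


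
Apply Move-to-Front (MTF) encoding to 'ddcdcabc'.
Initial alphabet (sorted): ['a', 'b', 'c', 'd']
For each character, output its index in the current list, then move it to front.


MTF encoding:
'd': index 3 in ['a', 'b', 'c', 'd'] -> ['d', 'a', 'b', 'c']
'd': index 0 in ['d', 'a', 'b', 'c'] -> ['d', 'a', 'b', 'c']
'c': index 3 in ['d', 'a', 'b', 'c'] -> ['c', 'd', 'a', 'b']
'd': index 1 in ['c', 'd', 'a', 'b'] -> ['d', 'c', 'a', 'b']
'c': index 1 in ['d', 'c', 'a', 'b'] -> ['c', 'd', 'a', 'b']
'a': index 2 in ['c', 'd', 'a', 'b'] -> ['a', 'c', 'd', 'b']
'b': index 3 in ['a', 'c', 'd', 'b'] -> ['b', 'a', 'c', 'd']
'c': index 2 in ['b', 'a', 'c', 'd'] -> ['c', 'b', 'a', 'd']


Output: [3, 0, 3, 1, 1, 2, 3, 2]


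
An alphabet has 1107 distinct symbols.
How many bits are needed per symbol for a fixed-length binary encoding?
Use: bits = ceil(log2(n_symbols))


log2(1107) = 10.1124
Bracket: 2^10 = 1024 < 1107 <= 2^11 = 2048
So ceil(log2(1107)) = 11

bits = ceil(log2(1107)) = ceil(10.1124) = 11 bits


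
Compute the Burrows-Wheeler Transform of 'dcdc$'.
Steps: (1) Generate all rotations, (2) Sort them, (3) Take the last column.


Rotations (sorted):
  0: $dcdc -> last char: c
  1: c$dcd -> last char: d
  2: cdc$d -> last char: d
  3: dc$dc -> last char: c
  4: dcdc$ -> last char: $


BWT = cddc$


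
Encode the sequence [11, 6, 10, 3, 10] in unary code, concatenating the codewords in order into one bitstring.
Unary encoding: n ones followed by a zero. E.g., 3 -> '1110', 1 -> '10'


Encode each number as n ones followed by a terminating 0:
  11 -> 111111111110 (12 bits)
  6 -> 1111110 (7 bits)
  10 -> 11111111110 (11 bits)
  3 -> 1110 (4 bits)
  10 -> 11111111110 (11 bits)
Total length = 12 + 7 + 11 + 4 + 11 = 45 bits.

Unary([11, 6, 10, 3, 10]) = 111111111110111111011111111110111011111111110 (45 bits)


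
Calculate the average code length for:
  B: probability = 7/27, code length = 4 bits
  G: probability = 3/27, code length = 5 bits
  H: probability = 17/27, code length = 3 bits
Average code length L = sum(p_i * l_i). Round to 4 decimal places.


Weighted contributions p_i * l_i:
  B: (7/27) * 4 = 28/27
  G: (3/27) * 5 = 15/27
  H: (17/27) * 3 = 51/27
Sum = (28 + 15 + 51)/27 = 94/27

L = 94/27 = 3.4815 bits/symbol


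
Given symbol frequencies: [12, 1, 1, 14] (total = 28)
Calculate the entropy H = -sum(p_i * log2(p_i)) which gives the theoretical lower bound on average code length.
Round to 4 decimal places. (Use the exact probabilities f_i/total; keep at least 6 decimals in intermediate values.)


Per-symbol terms -p_i * log2(p_i) with p_i = f_i/28:
  p = 12/28 = 0.428571: log2(p) = -1.222392, -p*log2(p) = 0.523882
  p = 1/28 = 0.035714: log2(p) = -4.807355, -p*log2(p) = 0.171691
  p = 1/28 = 0.035714: log2(p) = -4.807355, -p*log2(p) = 0.171691
  p = 14/28 = 0.500000: log2(p) = -1.000000, -p*log2(p) = 0.500000
H = 0.523882 + 0.171691 + 0.171691 + 0.500000 = 1.367264

H = 1.3673 bits/symbol


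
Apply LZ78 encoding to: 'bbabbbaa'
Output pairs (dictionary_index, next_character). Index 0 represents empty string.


LZ78 encoding steps:
Dictionary: {0: ''}
Step 1: w='' (idx 0), next='b' -> output (0, 'b'), add 'b' as idx 1
Step 2: w='b' (idx 1), next='a' -> output (1, 'a'), add 'ba' as idx 2
Step 3: w='b' (idx 1), next='b' -> output (1, 'b'), add 'bb' as idx 3
Step 4: w='ba' (idx 2), next='a' -> output (2, 'a'), add 'baa' as idx 4


Encoded: [(0, 'b'), (1, 'a'), (1, 'b'), (2, 'a')]


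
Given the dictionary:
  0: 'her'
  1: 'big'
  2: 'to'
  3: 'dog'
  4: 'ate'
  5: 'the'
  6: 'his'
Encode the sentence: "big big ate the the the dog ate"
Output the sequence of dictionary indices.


Look up each word in the dictionary:
  'big' -> 1
  'big' -> 1
  'ate' -> 4
  'the' -> 5
  'the' -> 5
  'the' -> 5
  'dog' -> 3
  'ate' -> 4

Encoded: [1, 1, 4, 5, 5, 5, 3, 4]


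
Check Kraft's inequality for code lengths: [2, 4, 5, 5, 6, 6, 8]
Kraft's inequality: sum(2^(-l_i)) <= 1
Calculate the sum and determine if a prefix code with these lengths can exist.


Sum = 2^(-2) + 2^(-4) + 2^(-5) + 2^(-5) + 2^(-6) + 2^(-6) + 2^(-8)
    = 0.25 + 0.0625 + 0.03125 + 0.03125 + 0.015625 + 0.015625 + 0.00390625
    = 105/256 = 0.41015625
Since 0.41015625 <= 1, Kraft's inequality IS satisfied.
A prefix code with these lengths CAN exist.

Kraft sum = 0.41015625. Satisfied.


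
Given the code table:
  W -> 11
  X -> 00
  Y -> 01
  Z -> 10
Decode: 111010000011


Decoding:
11 -> W
10 -> Z
10 -> Z
00 -> X
00 -> X
11 -> W


Result: WZZXXW


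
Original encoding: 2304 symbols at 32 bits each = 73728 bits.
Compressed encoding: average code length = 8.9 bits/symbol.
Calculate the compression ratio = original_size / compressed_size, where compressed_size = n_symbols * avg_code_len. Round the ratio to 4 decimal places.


original_size = n_symbols * orig_bits = 2304 * 32 = 73728 bits
compressed_size = n_symbols * avg_code_len = 2304 * 8.9 = 20505.6 bits
ratio = original_size / compressed_size = 73728 / 20505.6 = 3.5955

Compression ratio = 3.5955


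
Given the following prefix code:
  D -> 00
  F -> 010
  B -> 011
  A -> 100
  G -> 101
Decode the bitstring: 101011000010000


Decoding step by step:
Bits 101 -> G
Bits 011 -> B
Bits 00 -> D
Bits 00 -> D
Bits 100 -> A
Bits 00 -> D


Decoded message: GBDDAD


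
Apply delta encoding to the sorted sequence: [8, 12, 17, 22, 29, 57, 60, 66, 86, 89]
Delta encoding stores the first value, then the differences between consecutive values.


First value: 8
Deltas:
  12 - 8 = 4
  17 - 12 = 5
  22 - 17 = 5
  29 - 22 = 7
  57 - 29 = 28
  60 - 57 = 3
  66 - 60 = 6
  86 - 66 = 20
  89 - 86 = 3


Delta encoded: [8, 4, 5, 5, 7, 28, 3, 6, 20, 3]


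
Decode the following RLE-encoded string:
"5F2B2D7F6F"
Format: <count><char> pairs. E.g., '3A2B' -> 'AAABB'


Expanding each <count><char> pair:
  5F -> 'FFFFF'
  2B -> 'BB'
  2D -> 'DD'
  7F -> 'FFFFFFF'
  6F -> 'FFFFFF'

Decoded = FFFFFBBDDFFFFFFFFFFFFF


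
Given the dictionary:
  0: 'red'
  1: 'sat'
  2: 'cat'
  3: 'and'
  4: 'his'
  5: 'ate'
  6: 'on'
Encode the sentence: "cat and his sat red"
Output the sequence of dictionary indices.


Look up each word in the dictionary:
  'cat' -> 2
  'and' -> 3
  'his' -> 4
  'sat' -> 1
  'red' -> 0

Encoded: [2, 3, 4, 1, 0]


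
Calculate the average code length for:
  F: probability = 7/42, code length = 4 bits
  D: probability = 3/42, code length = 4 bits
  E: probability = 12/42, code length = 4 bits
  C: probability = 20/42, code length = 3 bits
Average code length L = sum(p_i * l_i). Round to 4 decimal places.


Weighted contributions p_i * l_i:
  F: (7/42) * 4 = 28/42
  D: (3/42) * 4 = 12/42
  E: (12/42) * 4 = 48/42
  C: (20/42) * 3 = 60/42
Sum = (28 + 12 + 48 + 60)/42 = 148/42

L = 148/42 = 3.5238 bits/symbol


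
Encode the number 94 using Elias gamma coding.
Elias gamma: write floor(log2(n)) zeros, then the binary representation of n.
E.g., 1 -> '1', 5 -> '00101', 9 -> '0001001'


num_bits = floor(log2(94)) + 1 = 7
leading_zeros = num_bits - 1 = 6
binary(94) = 1011110

Elias gamma(94) = '000000' + '1011110' = 0000001011110 (13 bits)


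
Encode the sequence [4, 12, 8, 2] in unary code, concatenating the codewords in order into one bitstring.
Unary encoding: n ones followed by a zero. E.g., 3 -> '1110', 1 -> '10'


Encode each number as n ones followed by a terminating 0:
  4 -> 11110 (5 bits)
  12 -> 1111111111110 (13 bits)
  8 -> 111111110 (9 bits)
  2 -> 110 (3 bits)
Total length = 5 + 13 + 9 + 3 = 30 bits.

Unary([4, 12, 8, 2]) = 111101111111111110111111110110 (30 bits)


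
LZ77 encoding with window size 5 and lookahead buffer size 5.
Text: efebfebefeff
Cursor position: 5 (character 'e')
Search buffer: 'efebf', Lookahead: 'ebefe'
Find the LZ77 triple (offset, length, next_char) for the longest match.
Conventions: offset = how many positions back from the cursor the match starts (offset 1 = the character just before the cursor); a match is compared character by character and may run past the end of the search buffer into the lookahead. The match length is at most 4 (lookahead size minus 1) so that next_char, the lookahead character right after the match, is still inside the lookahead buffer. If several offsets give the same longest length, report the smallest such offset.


Try each offset into the search buffer:
  offset=1 (pos 4, char 'f'): match length 0
  offset=2 (pos 3, char 'b'): match length 0
  offset=3 (pos 2, char 'e'): match length 2
  offset=4 (pos 1, char 'f'): match length 0
  offset=5 (pos 0, char 'e'): match length 1
Longest match has length 2 at offset 3.
next_char = character at position 5 + 2 = 7 -> 'e'

Best match: offset=3, length=2 (matching 'eb' starting at position 2)
LZ77 triple: (3, 2, 'e')


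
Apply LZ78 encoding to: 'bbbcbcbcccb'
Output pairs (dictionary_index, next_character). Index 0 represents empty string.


LZ78 encoding steps:
Dictionary: {0: ''}
Step 1: w='' (idx 0), next='b' -> output (0, 'b'), add 'b' as idx 1
Step 2: w='b' (idx 1), next='b' -> output (1, 'b'), add 'bb' as idx 2
Step 3: w='' (idx 0), next='c' -> output (0, 'c'), add 'c' as idx 3
Step 4: w='b' (idx 1), next='c' -> output (1, 'c'), add 'bc' as idx 4
Step 5: w='bc' (idx 4), next='c' -> output (4, 'c'), add 'bcc' as idx 5
Step 6: w='c' (idx 3), next='b' -> output (3, 'b'), add 'cb' as idx 6


Encoded: [(0, 'b'), (1, 'b'), (0, 'c'), (1, 'c'), (4, 'c'), (3, 'b')]


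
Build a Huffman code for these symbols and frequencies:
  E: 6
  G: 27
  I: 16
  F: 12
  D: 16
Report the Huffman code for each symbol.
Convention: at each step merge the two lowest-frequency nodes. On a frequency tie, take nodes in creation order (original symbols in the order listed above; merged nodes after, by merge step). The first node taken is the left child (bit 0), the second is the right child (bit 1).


Huffman tree construction:
Step 1: Merge E(6) + F(12) = 18
Step 2: Merge I(16) + D(16) = 32
Step 3: Merge (E+F)(18) + G(27) = 45
Step 4: Merge (I+D)(32) + ((E+F)+G)(45) = 77
Read each symbol's code off the tree from the root (left child = 0, right child = 1).

Codes:
  E: 100 (length 3)
  G: 11 (length 2)
  I: 00 (length 2)
  F: 101 (length 3)
  D: 01 (length 2)
Average code length: 172/77 = 2.2338 bits/symbol


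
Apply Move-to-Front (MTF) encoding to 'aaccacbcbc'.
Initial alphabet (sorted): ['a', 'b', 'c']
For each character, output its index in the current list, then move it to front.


MTF encoding:
'a': index 0 in ['a', 'b', 'c'] -> ['a', 'b', 'c']
'a': index 0 in ['a', 'b', 'c'] -> ['a', 'b', 'c']
'c': index 2 in ['a', 'b', 'c'] -> ['c', 'a', 'b']
'c': index 0 in ['c', 'a', 'b'] -> ['c', 'a', 'b']
'a': index 1 in ['c', 'a', 'b'] -> ['a', 'c', 'b']
'c': index 1 in ['a', 'c', 'b'] -> ['c', 'a', 'b']
'b': index 2 in ['c', 'a', 'b'] -> ['b', 'c', 'a']
'c': index 1 in ['b', 'c', 'a'] -> ['c', 'b', 'a']
'b': index 1 in ['c', 'b', 'a'] -> ['b', 'c', 'a']
'c': index 1 in ['b', 'c', 'a'] -> ['c', 'b', 'a']


Output: [0, 0, 2, 0, 1, 1, 2, 1, 1, 1]


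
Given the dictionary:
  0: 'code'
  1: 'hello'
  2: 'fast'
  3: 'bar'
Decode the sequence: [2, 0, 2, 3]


Look up each index in the dictionary:
  2 -> 'fast'
  0 -> 'code'
  2 -> 'fast'
  3 -> 'bar'

Decoded: "fast code fast bar"


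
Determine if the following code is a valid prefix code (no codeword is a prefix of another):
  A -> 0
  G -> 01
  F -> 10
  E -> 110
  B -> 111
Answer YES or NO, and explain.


Checking each pair (does one codeword prefix another?):
  A='0' vs G='01': prefix -- VIOLATION

NO -- this is NOT a valid prefix code. A (0) is a prefix of G (01).


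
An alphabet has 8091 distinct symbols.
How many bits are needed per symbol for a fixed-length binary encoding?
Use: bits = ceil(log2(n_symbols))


log2(8091) = 12.9821
Bracket: 2^12 = 4096 < 8091 <= 2^13 = 8192
So ceil(log2(8091)) = 13

bits = ceil(log2(8091)) = ceil(12.9821) = 13 bits


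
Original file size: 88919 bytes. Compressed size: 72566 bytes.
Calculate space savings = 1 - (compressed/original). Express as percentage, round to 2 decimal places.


ratio = compressed/original = 72566/88919 = 0.816091
savings = 1 - ratio = 1 - 0.816091 = 0.183909
as a percentage: 0.183909 * 100 = 18.39%

Space savings = 1 - 72566/88919 = 18.39%


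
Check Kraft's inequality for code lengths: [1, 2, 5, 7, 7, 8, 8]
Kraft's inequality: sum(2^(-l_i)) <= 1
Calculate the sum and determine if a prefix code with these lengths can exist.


Sum = 2^(-1) + 2^(-2) + 2^(-5) + 2^(-7) + 2^(-7) + 2^(-8) + 2^(-8)
    = 0.5 + 0.25 + 0.03125 + 0.0078125 + 0.0078125 + 0.00390625 + 0.00390625
    = 206/256 = 0.8046875
Since 0.8046875 <= 1, Kraft's inequality IS satisfied.
A prefix code with these lengths CAN exist.

Kraft sum = 0.8046875. Satisfied.


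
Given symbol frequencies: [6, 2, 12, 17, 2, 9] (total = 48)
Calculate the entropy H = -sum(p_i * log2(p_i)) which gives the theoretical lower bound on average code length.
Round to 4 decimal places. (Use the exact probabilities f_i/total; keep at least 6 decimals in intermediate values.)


Per-symbol terms -p_i * log2(p_i) with p_i = f_i/48:
  p = 6/48 = 0.125000: log2(p) = -3.000000, -p*log2(p) = 0.375000
  p = 2/48 = 0.041667: log2(p) = -4.584963, -p*log2(p) = 0.191040
  p = 12/48 = 0.250000: log2(p) = -2.000000, -p*log2(p) = 0.500000
  p = 17/48 = 0.354167: log2(p) = -1.497500, -p*log2(p) = 0.530364
  p = 2/48 = 0.041667: log2(p) = -4.584963, -p*log2(p) = 0.191040
  p = 9/48 = 0.187500: log2(p) = -2.415037, -p*log2(p) = 0.452820
H = 0.375000 + 0.191040 + 0.500000 + 0.530364 + 0.191040 + 0.452820 = 2.240264

H = 2.2403 bits/symbol


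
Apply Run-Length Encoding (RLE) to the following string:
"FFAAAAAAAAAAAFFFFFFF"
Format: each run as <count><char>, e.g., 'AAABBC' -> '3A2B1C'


Scanning runs left to right:
  i=0: run of 'F' x 2 -> '2F'
  i=2: run of 'A' x 11 -> '11A'
  i=13: run of 'F' x 7 -> '7F'

RLE = 2F11A7F


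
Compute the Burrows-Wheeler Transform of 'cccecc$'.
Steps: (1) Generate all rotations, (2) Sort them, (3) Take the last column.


Rotations (sorted):
  0: $cccecc -> last char: c
  1: c$cccec -> last char: c
  2: cc$ccce -> last char: e
  3: cccecc$ -> last char: $
  4: ccecc$c -> last char: c
  5: cecc$cc -> last char: c
  6: ecc$ccc -> last char: c


BWT = cce$ccc


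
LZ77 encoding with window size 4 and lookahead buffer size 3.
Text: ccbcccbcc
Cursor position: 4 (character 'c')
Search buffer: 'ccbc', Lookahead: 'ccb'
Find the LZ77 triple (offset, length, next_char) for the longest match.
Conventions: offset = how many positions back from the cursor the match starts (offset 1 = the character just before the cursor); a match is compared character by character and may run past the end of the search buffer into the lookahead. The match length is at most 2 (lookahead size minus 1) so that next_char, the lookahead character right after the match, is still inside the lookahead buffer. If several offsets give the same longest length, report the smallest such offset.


Try each offset into the search buffer:
  offset=1 (pos 3, char 'c'): match length 2
  offset=2 (pos 2, char 'b'): match length 0
  offset=3 (pos 1, char 'c'): match length 1
  offset=4 (pos 0, char 'c'): match length 2
Longest match has length 2, found at offsets 1, 4; take the smallest, offset 1.
next_char = character at position 4 + 2 = 6 -> 'b'

Best match: offset=1, length=2 (matching 'cc' starting at position 3)
LZ77 triple: (1, 2, 'b')


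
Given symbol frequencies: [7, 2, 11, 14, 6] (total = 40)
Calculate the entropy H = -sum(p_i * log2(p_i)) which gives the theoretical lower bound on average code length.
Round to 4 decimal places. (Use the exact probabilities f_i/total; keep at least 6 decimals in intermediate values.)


Per-symbol terms -p_i * log2(p_i) with p_i = f_i/40:
  p = 7/40 = 0.175000: log2(p) = -2.514573, -p*log2(p) = 0.440050
  p = 2/40 = 0.050000: log2(p) = -4.321928, -p*log2(p) = 0.216096
  p = 11/40 = 0.275000: log2(p) = -1.862496, -p*log2(p) = 0.512187
  p = 14/40 = 0.350000: log2(p) = -1.514573, -p*log2(p) = 0.530101
  p = 6/40 = 0.150000: log2(p) = -2.736966, -p*log2(p) = 0.410545
H = 0.440050 + 0.216096 + 0.512187 + 0.530101 + 0.410545 = 2.108979

H = 2.109 bits/symbol


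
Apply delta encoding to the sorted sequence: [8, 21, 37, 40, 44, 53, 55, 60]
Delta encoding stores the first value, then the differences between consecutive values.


First value: 8
Deltas:
  21 - 8 = 13
  37 - 21 = 16
  40 - 37 = 3
  44 - 40 = 4
  53 - 44 = 9
  55 - 53 = 2
  60 - 55 = 5


Delta encoded: [8, 13, 16, 3, 4, 9, 2, 5]


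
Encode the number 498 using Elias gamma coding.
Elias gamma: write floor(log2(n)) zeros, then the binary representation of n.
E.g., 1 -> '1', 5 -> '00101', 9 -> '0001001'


num_bits = floor(log2(498)) + 1 = 9
leading_zeros = num_bits - 1 = 8
binary(498) = 111110010

Elias gamma(498) = '00000000' + '111110010' = 00000000111110010 (17 bits)


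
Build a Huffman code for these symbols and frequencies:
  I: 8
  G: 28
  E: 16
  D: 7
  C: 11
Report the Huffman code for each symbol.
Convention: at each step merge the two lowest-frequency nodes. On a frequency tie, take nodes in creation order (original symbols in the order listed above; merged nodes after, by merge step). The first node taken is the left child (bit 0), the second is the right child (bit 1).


Huffman tree construction:
Step 1: Merge D(7) + I(8) = 15
Step 2: Merge C(11) + (D+I)(15) = 26
Step 3: Merge E(16) + (C+(D+I))(26) = 42
Step 4: Merge G(28) + (E+(C+(D+I)))(42) = 70
Read each symbol's code off the tree from the root (left child = 0, right child = 1).

Codes:
  I: 1111 (length 4)
  G: 0 (length 1)
  E: 10 (length 2)
  D: 1110 (length 4)
  C: 110 (length 3)
Average code length: 153/70 = 2.1857 bits/symbol


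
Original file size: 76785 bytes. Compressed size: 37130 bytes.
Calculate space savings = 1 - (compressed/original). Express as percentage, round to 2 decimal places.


ratio = compressed/original = 37130/76785 = 0.483558
savings = 1 - ratio = 1 - 0.483558 = 0.516442
as a percentage: 0.516442 * 100 = 51.64%

Space savings = 1 - 37130/76785 = 51.64%


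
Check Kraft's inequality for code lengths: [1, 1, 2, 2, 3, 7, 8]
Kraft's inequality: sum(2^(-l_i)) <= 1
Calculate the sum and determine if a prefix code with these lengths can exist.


Sum = 2^(-1) + 2^(-1) + 2^(-2) + 2^(-2) + 2^(-3) + 2^(-7) + 2^(-8)
    = 0.5 + 0.5 + 0.25 + 0.25 + 0.125 + 0.0078125 + 0.00390625
    = 419/256 = 1.63671875
Since 1.63671875 > 1, Kraft's inequality is NOT satisfied.
A prefix code with these lengths CANNOT exist.

Kraft sum = 1.63671875. Not satisfied.


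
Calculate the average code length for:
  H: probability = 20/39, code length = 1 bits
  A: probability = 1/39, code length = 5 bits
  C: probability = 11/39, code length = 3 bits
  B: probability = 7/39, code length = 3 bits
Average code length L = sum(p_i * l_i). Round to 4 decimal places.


Weighted contributions p_i * l_i:
  H: (20/39) * 1 = 20/39
  A: (1/39) * 5 = 5/39
  C: (11/39) * 3 = 33/39
  B: (7/39) * 3 = 21/39
Sum = (20 + 5 + 33 + 21)/39 = 79/39

L = 79/39 = 2.0256 bits/symbol


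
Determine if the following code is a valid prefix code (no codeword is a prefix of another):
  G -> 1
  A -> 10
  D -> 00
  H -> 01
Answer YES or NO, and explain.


Checking each pair (does one codeword prefix another?):
  G='1' vs A='10': prefix -- VIOLATION

NO -- this is NOT a valid prefix code. G (1) is a prefix of A (10).


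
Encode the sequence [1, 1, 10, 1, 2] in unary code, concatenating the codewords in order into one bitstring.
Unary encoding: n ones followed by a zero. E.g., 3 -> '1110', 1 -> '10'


Encode each number as n ones followed by a terminating 0:
  1 -> 10 (2 bits)
  1 -> 10 (2 bits)
  10 -> 11111111110 (11 bits)
  1 -> 10 (2 bits)
  2 -> 110 (3 bits)
Total length = 2 + 2 + 11 + 2 + 3 = 20 bits.

Unary([1, 1, 10, 1, 2]) = 10101111111111010110 (20 bits)


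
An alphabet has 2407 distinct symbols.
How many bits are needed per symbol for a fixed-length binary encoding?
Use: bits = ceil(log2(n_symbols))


log2(2407) = 11.233
Bracket: 2^11 = 2048 < 2407 <= 2^12 = 4096
So ceil(log2(2407)) = 12

bits = ceil(log2(2407)) = ceil(11.233) = 12 bits


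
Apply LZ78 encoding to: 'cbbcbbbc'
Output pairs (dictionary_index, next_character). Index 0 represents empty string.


LZ78 encoding steps:
Dictionary: {0: ''}
Step 1: w='' (idx 0), next='c' -> output (0, 'c'), add 'c' as idx 1
Step 2: w='' (idx 0), next='b' -> output (0, 'b'), add 'b' as idx 2
Step 3: w='b' (idx 2), next='c' -> output (2, 'c'), add 'bc' as idx 3
Step 4: w='b' (idx 2), next='b' -> output (2, 'b'), add 'bb' as idx 4
Step 5: w='bc' (idx 3), end of input -> output (3, '')


Encoded: [(0, 'c'), (0, 'b'), (2, 'c'), (2, 'b'), (3, '')]


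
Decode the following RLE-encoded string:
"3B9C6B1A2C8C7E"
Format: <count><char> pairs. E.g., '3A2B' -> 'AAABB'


Expanding each <count><char> pair:
  3B -> 'BBB'
  9C -> 'CCCCCCCCC'
  6B -> 'BBBBBB'
  1A -> 'A'
  2C -> 'CC'
  8C -> 'CCCCCCCC'
  7E -> 'EEEEEEE'

Decoded = BBBCCCCCCCCCBBBBBBACCCCCCCCCCEEEEEEE


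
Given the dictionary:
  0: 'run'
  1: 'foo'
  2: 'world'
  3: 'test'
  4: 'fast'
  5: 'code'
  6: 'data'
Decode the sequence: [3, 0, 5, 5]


Look up each index in the dictionary:
  3 -> 'test'
  0 -> 'run'
  5 -> 'code'
  5 -> 'code'

Decoded: "test run code code"


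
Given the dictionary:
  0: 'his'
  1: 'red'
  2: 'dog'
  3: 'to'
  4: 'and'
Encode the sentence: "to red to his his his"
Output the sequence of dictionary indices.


Look up each word in the dictionary:
  'to' -> 3
  'red' -> 1
  'to' -> 3
  'his' -> 0
  'his' -> 0
  'his' -> 0

Encoded: [3, 1, 3, 0, 0, 0]


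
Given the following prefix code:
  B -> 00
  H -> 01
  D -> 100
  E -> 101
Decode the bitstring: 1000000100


Decoding step by step:
Bits 100 -> D
Bits 00 -> B
Bits 00 -> B
Bits 100 -> D


Decoded message: DBBD


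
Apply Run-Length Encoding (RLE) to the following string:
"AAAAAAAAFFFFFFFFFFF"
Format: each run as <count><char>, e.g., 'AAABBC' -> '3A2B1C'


Scanning runs left to right:
  i=0: run of 'A' x 8 -> '8A'
  i=8: run of 'F' x 11 -> '11F'

RLE = 8A11F


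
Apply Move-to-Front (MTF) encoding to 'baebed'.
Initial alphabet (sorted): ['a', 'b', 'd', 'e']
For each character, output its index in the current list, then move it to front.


MTF encoding:
'b': index 1 in ['a', 'b', 'd', 'e'] -> ['b', 'a', 'd', 'e']
'a': index 1 in ['b', 'a', 'd', 'e'] -> ['a', 'b', 'd', 'e']
'e': index 3 in ['a', 'b', 'd', 'e'] -> ['e', 'a', 'b', 'd']
'b': index 2 in ['e', 'a', 'b', 'd'] -> ['b', 'e', 'a', 'd']
'e': index 1 in ['b', 'e', 'a', 'd'] -> ['e', 'b', 'a', 'd']
'd': index 3 in ['e', 'b', 'a', 'd'] -> ['d', 'e', 'b', 'a']


Output: [1, 1, 3, 2, 1, 3]


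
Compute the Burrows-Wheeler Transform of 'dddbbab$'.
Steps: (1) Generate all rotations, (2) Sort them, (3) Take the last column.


Rotations (sorted):
  0: $dddbbab -> last char: b
  1: ab$dddbb -> last char: b
  2: b$dddbba -> last char: a
  3: bab$dddb -> last char: b
  4: bbab$ddd -> last char: d
  5: dbbab$dd -> last char: d
  6: ddbbab$d -> last char: d
  7: dddbbab$ -> last char: $


BWT = bbabddd$


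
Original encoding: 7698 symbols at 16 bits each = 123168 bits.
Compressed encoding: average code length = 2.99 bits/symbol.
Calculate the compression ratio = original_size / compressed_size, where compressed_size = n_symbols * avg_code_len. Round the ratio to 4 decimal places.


original_size = n_symbols * orig_bits = 7698 * 16 = 123168 bits
compressed_size = n_symbols * avg_code_len = 7698 * 2.99 = 23017.02 bits
ratio = original_size / compressed_size = 123168 / 23017.02 = 5.3512

Compression ratio = 5.3512


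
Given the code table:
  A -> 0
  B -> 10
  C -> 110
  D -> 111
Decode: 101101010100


Decoding:
10 -> B
110 -> C
10 -> B
10 -> B
10 -> B
0 -> A


Result: BCBBBA


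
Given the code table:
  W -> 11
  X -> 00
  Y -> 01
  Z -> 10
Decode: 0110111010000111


Decoding:
01 -> Y
10 -> Z
11 -> W
10 -> Z
10 -> Z
00 -> X
01 -> Y
11 -> W


Result: YZWZZXYW


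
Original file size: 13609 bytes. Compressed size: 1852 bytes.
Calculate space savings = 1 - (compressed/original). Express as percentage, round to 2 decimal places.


ratio = compressed/original = 1852/13609 = 0.136086
savings = 1 - ratio = 1 - 0.136086 = 0.863914
as a percentage: 0.863914 * 100 = 86.39%

Space savings = 1 - 1852/13609 = 86.39%


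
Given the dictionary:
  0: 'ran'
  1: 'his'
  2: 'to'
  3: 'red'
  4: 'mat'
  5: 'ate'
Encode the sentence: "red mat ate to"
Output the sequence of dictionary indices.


Look up each word in the dictionary:
  'red' -> 3
  'mat' -> 4
  'ate' -> 5
  'to' -> 2

Encoded: [3, 4, 5, 2]


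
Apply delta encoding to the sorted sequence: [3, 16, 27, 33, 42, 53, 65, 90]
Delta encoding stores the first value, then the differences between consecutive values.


First value: 3
Deltas:
  16 - 3 = 13
  27 - 16 = 11
  33 - 27 = 6
  42 - 33 = 9
  53 - 42 = 11
  65 - 53 = 12
  90 - 65 = 25


Delta encoded: [3, 13, 11, 6, 9, 11, 12, 25]


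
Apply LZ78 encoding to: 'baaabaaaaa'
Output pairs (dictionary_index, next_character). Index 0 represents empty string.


LZ78 encoding steps:
Dictionary: {0: ''}
Step 1: w='' (idx 0), next='b' -> output (0, 'b'), add 'b' as idx 1
Step 2: w='' (idx 0), next='a' -> output (0, 'a'), add 'a' as idx 2
Step 3: w='a' (idx 2), next='a' -> output (2, 'a'), add 'aa' as idx 3
Step 4: w='b' (idx 1), next='a' -> output (1, 'a'), add 'ba' as idx 4
Step 5: w='aa' (idx 3), next='a' -> output (3, 'a'), add 'aaa' as idx 5
Step 6: w='a' (idx 2), end of input -> output (2, '')


Encoded: [(0, 'b'), (0, 'a'), (2, 'a'), (1, 'a'), (3, 'a'), (2, '')]
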